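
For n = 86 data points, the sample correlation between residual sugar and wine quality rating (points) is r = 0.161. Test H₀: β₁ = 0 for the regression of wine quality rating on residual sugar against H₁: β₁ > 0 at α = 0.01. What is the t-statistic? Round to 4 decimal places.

t = r·√(n − 2)/√(1 − r²) = 0.161·√84/√0.974079 = 1.4951.
df = n − 2 = 84.
One-sided p ≈ 0.0693, which is ≥ 0.01, so fail to reject H₀.
The data do not give significant evidence of a linear association between residual sugar and wine quality rating.

t = 1.4951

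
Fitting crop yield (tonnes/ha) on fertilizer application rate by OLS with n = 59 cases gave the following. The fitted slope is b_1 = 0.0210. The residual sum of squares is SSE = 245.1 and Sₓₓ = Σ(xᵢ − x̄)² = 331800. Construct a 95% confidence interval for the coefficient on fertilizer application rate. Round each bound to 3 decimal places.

(0.014, 0.028)

MSE = SSE/(n − 2) = 245.1/57 = 4.3.
SE(b_1) = √(MSE/Sₓₓ) = √(4.3/331800) = 0.00359995.
df = n − 2 = 57.
t* = t_{0.025, 57} = 2.002465.
Margin = t* × SE = 2.002465 × 0.00359995 = 0.00721.
CI: 0.0210 ± 0.00721 → (0.014, 0.028).
With 95% confidence, each one-unit increase in fertilizer application rate is associated with a change of between 0.014 and 0.028 tonnes/ha in crop yield.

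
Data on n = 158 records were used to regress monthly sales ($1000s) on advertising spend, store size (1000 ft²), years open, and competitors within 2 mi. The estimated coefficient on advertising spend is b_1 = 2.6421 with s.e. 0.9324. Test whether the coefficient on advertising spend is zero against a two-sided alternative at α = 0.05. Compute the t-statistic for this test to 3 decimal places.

t = 2.834

H₀: β₁ = 0 vs H₁: β₁ ≠ 0.
t = (b_1 − β₁⁰)/SE = 2.6421 / 0.9324 = 2.834.
df = n − k − 1 = 158 − 4 − 1 = 153.
Two-sided p ≈ 0.0052, which is < 0.05, so reject H₀.
There is evidence that advertising spend is associated with monthly sales, holding the other predictors fixed.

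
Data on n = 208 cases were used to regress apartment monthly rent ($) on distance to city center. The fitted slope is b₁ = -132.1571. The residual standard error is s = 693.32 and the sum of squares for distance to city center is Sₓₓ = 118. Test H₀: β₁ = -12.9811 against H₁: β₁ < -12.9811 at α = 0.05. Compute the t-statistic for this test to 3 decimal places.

SE(b₁) = s/√Sₓₓ = 693.32/√118 = 63.8253.
t = (-132.1571 − (-12.9811)) / 63.8253 = -1.867.
df = n − 2 = 206.
One-sided p ≈ 0.0316, which is < 0.05, so reject H₀.
There is evidence that the true slope on distance to city center is below -12.9811 $ per unit.

t = -1.867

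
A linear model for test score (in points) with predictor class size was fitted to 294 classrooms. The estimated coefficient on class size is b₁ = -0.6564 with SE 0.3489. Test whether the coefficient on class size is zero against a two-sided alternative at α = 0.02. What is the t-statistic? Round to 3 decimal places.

t = -1.881

H₀: β₁ = 0 vs H₁: β₁ ≠ 0.
t = (b₁ − β₁⁰)/SE = -0.6564 / 0.3489 = -1.881.
df = n − 2 = 294 − 2 = 292.
Two-sided p ≈ 0.0609, which is ≥ 0.02, so fail to reject H₀.
The data do not give significant evidence of an association between class size and test score.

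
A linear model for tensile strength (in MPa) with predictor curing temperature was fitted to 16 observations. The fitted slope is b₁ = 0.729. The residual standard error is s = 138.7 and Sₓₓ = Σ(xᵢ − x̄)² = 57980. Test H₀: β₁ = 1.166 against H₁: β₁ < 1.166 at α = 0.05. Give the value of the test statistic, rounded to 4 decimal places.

SE(b₁) = s/√Sₓₓ = 138.7/√57980 = 0.57602.
t = (0.729 − 1.166) / 0.57602 = -0.7587.
df = n − 2 = 14.
One-sided p ≈ 0.2303, which is ≥ 0.05, so fail to reject H₀.
The data do not give significant evidence that the true slope on curing temperature is below 1.166 MPa per unit.

t = -0.7587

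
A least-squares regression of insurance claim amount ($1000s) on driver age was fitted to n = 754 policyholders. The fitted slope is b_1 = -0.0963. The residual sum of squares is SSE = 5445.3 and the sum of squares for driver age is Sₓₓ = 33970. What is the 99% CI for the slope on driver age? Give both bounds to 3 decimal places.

(-0.134, -0.059)

MSE = SSE/(n − 2) = 5445.3/752 = 7.24109.
SE(b_1) = √(MSE/Sₓₓ) = √(7.24109/33970) = 0.0146.
df = n − 2 = 752.
t* = t_{0.005, 752} = 2.582383.
Margin = t* × SE = 2.582383 × 0.0146 = 0.03770.
CI: -0.0963 ± 0.03770 → (-0.134, -0.059).
With 99% confidence, each one-unit increase in driver age is associated with a change of between -0.134 and -0.059 $1000s in insurance claim amount.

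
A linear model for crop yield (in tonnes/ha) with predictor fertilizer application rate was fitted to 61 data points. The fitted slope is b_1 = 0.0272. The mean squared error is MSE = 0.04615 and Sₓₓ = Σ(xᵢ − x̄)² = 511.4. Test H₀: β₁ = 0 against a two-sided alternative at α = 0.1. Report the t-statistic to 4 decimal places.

SE(b_1) = √(MSE/Sₓₓ) = √(0.04615/511.4) = 0.0094996.
t = 0.0272 / 0.0094996 = 2.8633.
df = n − 2 = 59.
Two-sided p ≈ 0.0058, which is < 0.1, so reject H₀.
There is evidence that fertilizer application rate is associated with crop yield.

t = 2.8633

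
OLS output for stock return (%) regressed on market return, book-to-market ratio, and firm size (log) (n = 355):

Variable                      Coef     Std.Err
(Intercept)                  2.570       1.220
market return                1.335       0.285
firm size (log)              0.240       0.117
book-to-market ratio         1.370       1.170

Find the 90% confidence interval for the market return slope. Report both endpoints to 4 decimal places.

Read off: b = 1.335, SE = 0.285 for market return.
df = n − k − 1 = 355 − 3 − 1 = 351.
t* = t_{0.05, 351} = 1.649206.
Margin = t* × SE = 1.649206 × 0.285 = 0.470024.
CI: 1.335 ± 0.470024 → (0.8650, 1.8050).

(0.8650, 1.8050)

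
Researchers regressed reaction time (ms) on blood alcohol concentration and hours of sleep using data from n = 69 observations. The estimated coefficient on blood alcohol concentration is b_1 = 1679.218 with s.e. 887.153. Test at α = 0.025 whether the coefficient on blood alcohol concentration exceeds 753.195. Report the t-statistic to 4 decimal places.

t = 1.0438

H₀: β₁ = 753.195 vs H₁: β₁ > 753.195.
t = (b_1 − β₁⁰)/SE = (1679.218 − 753.195) / 887.153 = 1.0438.
df = n − k − 1 = 69 − 2 − 1 = 66.
One-sided p ≈ 0.1502, which is ≥ 0.025, so fail to reject H₀.
The data do not give significant evidence that the true slope on blood alcohol concentration exceeds 753.195 ms per unit, holding the other predictors fixed.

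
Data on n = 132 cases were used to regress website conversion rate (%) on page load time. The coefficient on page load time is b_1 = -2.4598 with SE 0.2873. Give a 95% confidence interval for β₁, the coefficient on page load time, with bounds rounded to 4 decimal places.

(-3.0282, -1.8914)

df = n − 2 = 132 − 2 = 130.
t* = t_{0.025, 130} = 1.97838.
Margin = t* × SE = 1.97838 × 0.2873 = 0.568389.
CI: -2.4598 ± 0.568389 → (-3.0282, -1.8914).
With 95% confidence, each one-unit increase in page load time is associated with a change of between -3.0282 and -1.8914 % in website conversion rate.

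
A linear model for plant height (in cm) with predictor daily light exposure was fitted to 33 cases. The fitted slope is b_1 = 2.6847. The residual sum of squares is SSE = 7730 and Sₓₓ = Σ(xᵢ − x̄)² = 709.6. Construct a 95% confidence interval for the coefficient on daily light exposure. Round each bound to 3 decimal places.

MSE = SSE/(n − 2) = 7730/31 = 249.355.
SE(b_1) = √(MSE/Sₓₓ) = √(249.355/709.6) = 0.592792.
df = n − 2 = 31.
t* = t_{0.025, 31} = 2.039513.
Margin = t* × SE = 2.039513 × 0.592792 = 1.20901.
CI: 2.6847 ± 1.20901 → (1.476, 3.894).
With 95% confidence, each one-unit increase in daily light exposure is associated with a change of between 1.476 and 3.894 cm in plant height.

(1.476, 3.894)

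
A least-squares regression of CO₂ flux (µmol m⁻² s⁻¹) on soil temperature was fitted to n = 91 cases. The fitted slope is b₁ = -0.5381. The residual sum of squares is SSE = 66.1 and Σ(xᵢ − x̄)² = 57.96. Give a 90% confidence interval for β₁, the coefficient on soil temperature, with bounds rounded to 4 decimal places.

(-0.7263, -0.3499)

MSE = SSE/(n − 2) = 66.1/89 = 0.742697.
SE(b₁) = √(MSE/Sₓₓ) = √(0.742697/57.96) = 0.113199.
df = n − 2 = 89.
t* = t_{0.05, 89} = 1.662155.
Margin = t* × SE = 1.662155 × 0.113199 = 0.188154.
CI: -0.5381 ± 0.188154 → (-0.7263, -0.3499).
With 90% confidence, each one-unit increase in soil temperature is associated with a change of between -0.7263 and -0.3499 µmol m⁻² s⁻¹ in CO₂ flux.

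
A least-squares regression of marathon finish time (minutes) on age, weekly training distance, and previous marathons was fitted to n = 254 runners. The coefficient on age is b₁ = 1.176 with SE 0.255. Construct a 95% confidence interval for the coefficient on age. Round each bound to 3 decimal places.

(0.674, 1.678)

df = n − k − 1 = 254 − 3 − 1 = 250.
t* = t_{0.025, 250} = 1.969498.
Margin = t* × SE = 1.969498 × 0.255 = 0.50222.
CI: 1.176 ± 0.50222 → (0.674, 1.678).
With 95% confidence, each one-unit increase in age is associated with a change of between 0.674 and 1.678 minutes in marathon finish time, holding the other predictors fixed.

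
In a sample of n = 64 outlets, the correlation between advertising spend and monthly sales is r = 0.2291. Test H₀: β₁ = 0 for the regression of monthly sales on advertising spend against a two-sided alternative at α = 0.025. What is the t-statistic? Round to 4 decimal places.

t = 1.8532

t = r·√(n − 2)/√(1 − r²) = 0.2291·√62/√0.947513 = 1.8532.
df = n − 2 = 62.
Two-sided p ≈ 0.0686, which is ≥ 0.025, so fail to reject H₀.
The data do not give significant evidence of a linear association between advertising spend and monthly sales.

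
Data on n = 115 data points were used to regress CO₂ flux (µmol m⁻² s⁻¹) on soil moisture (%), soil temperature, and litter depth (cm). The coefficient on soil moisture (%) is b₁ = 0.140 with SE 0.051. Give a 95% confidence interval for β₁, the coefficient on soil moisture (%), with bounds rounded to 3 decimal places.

df = n − k − 1 = 115 − 3 − 1 = 111.
t* = t_{0.025, 111} = 1.981567.
Margin = t* × SE = 1.981567 × 0.051 = 0.10106.
CI: 0.140 ± 0.10106 → (0.039, 0.241).
With 95% confidence, each one-unit increase in soil moisture (%) is associated with a change of between 0.039 and 0.241 µmol m⁻² s⁻¹ in CO₂ flux, holding the other predictors fixed.

(0.039, 0.241)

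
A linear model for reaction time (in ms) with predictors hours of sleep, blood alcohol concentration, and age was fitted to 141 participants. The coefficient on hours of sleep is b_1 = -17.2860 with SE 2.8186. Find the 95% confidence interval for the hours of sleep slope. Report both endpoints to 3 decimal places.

(-22.860, -11.712)

df = n − k − 1 = 141 − 3 − 1 = 137.
t* = t_{0.025, 137} = 1.977431.
Margin = t* × SE = 1.977431 × 2.8186 = 5.57359.
CI: -17.2860 ± 5.57359 → (-22.860, -11.712).
With 95% confidence, each one-unit increase in hours of sleep is associated with a change of between -22.860 and -11.712 ms in reaction time, holding the other predictors fixed.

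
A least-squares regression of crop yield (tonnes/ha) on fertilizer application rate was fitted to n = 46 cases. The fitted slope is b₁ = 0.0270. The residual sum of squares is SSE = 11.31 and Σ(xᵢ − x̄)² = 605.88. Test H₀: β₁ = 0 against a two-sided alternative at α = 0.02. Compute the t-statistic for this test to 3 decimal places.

MSE = SSE/(n − 2) = 11.31/44 = 0.257045.
SE(b₁) = √(MSE/Sₓₓ) = √(0.257045/605.88) = 0.0205974.
t = 0.0270 / 0.0205974 = 1.311.
df = n − 2 = 44.
Two-sided p ≈ 0.1967, which is ≥ 0.02, so fail to reject H₀.
The data do not give significant evidence of an association between fertilizer application rate and crop yield.

t = 1.311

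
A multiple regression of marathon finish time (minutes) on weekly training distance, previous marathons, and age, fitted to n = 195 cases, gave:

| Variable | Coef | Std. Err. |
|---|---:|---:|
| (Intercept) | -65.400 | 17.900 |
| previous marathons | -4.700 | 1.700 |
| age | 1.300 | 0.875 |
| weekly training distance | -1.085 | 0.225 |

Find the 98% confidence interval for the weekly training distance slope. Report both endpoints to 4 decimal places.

Read off: b = -1.085, SE = 0.225 for weekly training distance.
df = n − k − 1 = 195 − 3 − 1 = 191.
t* = t_{0.01, 191} = 2.34603.
Margin = t* × SE = 2.34603 × 0.225 = 0.527857.
CI: -1.085 ± 0.527857 → (-1.6129, -0.5571).

(-1.6129, -0.5571)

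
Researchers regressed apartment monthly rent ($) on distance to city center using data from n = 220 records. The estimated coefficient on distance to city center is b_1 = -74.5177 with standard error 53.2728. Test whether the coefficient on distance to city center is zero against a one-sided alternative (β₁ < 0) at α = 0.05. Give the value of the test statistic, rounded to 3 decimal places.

H₀: β₁ = 0 vs H₁: β₁ < 0.
t = (b_1 − β₁⁰)/SE = -74.5177 / 53.2728 = -1.399.
df = n − 2 = 220 − 2 = 218.
One-sided p ≈ 0.0816, which is ≥ 0.05, so fail to reject H₀.
The data do not give significant evidence that the true slope on distance to city center is negative.

t = -1.399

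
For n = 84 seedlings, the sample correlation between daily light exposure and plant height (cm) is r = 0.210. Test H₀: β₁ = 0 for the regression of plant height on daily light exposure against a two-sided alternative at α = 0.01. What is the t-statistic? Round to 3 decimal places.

t = r·√(n − 2)/√(1 − r²) = 0.210·√82/√0.9559 = 1.945.
df = n − 2 = 82.
Two-sided p ≈ 0.0552, which is ≥ 0.01, so fail to reject H₀.
The data do not give significant evidence of a linear association between daily light exposure and plant height.

t = 1.945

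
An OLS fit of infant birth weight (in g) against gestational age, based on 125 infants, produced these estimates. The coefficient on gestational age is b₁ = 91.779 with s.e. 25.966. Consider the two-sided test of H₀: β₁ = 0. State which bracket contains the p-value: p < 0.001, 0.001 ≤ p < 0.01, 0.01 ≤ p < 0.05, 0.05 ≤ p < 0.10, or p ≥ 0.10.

p < 0.001

t = 91.779 / 25.966 = 3.535.
df = n − 2 = 125 − 2 = 123.
Two-sided p = 2·P(T_{123} > |t|) ≈ 0.0006.
So p < 0.001.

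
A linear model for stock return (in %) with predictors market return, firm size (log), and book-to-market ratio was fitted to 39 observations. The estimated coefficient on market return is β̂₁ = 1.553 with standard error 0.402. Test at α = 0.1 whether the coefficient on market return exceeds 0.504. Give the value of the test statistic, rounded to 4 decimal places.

t = 2.6095

H₀: β₁ = 0.504 vs H₁: β₁ > 0.504.
t = (β̂₁ − β₁⁰)/SE = (1.553 − 0.504) / 0.402 = 2.6095.
df = n − k − 1 = 39 − 3 − 1 = 35.
One-sided p ≈ 0.0066, which is < 0.1, so reject H₀.
There is evidence that the true slope on market return exceeds 0.504 % per unit, holding the other predictors fixed.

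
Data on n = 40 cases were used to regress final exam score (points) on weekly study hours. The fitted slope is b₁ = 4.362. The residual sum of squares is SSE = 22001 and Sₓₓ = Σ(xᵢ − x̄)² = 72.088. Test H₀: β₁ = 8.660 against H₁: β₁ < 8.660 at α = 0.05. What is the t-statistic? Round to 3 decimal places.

MSE = SSE/(n − 2) = 22001/38 = 578.974.
SE(b₁) = √(MSE/Sₓₓ) = √(578.974/72.088) = 2.83399.
t = (4.362 − 8.660) / 2.83399 = -1.517.
df = n − 2 = 38.
One-sided p ≈ 0.0688, which is ≥ 0.05, so fail to reject H₀.
The data do not give significant evidence that the true slope on weekly study hours is below 8.660 points per unit.

t = -1.517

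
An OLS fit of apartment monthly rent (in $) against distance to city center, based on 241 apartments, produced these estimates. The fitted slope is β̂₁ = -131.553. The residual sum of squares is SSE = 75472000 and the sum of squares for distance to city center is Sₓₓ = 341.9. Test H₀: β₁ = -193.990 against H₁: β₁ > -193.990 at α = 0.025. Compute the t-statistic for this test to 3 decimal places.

t = 2.054

MSE = SSE/(n − 2) = 75472000/239 = 315782.
SE(β̂₁) = √(MSE/Sₓₓ) = √(315782/341.9) = 30.391.
t = (-131.553 − (-193.990)) / 30.391 = 2.054.
df = n − 2 = 239.
One-sided p ≈ 0.0205, which is < 0.025, so reject H₀.
There is evidence that the true slope on distance to city center exceeds -193.990 $ per unit.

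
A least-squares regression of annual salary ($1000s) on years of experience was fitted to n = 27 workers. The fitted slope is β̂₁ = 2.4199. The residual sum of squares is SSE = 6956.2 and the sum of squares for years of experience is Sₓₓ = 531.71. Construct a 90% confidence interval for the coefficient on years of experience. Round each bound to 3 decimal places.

(1.184, 3.656)

MSE = SSE/(n − 2) = 6956.2/25 = 278.248.
SE(β̂₁) = √(MSE/Sₓₓ) = √(278.248/531.71) = 0.7234.
df = n − 2 = 25.
t* = t_{0.05, 25} = 1.708141.
Margin = t* × SE = 1.708141 × 0.7234 = 1.23567.
CI: 2.4199 ± 1.23567 → (1.184, 3.656).
With 90% confidence, each one-unit increase in years of experience is associated with a change of between 1.184 and 3.656 $1000s in annual salary.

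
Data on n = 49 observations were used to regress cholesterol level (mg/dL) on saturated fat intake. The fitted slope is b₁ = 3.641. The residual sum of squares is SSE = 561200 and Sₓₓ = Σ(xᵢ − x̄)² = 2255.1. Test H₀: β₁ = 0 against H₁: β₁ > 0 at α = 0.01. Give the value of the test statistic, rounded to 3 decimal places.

t = 1.582

MSE = SSE/(n − 2) = 561200/47 = 11940.4.
SE(b₁) = √(MSE/Sₓₓ) = √(11940.4/2255.1) = 2.30106.
t = 3.641 / 2.30106 = 1.582.
df = n − 2 = 47.
One-sided p ≈ 0.0601, which is ≥ 0.01, so fail to reject H₀.
The data do not give significant evidence that the true slope on saturated fat intake is positive.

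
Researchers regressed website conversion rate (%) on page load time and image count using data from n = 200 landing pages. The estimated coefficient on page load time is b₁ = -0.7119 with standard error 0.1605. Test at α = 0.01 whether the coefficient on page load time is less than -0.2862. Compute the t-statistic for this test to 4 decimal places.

t = -2.6523

H₀: β₁ = -0.2862 vs H₁: β₁ < -0.2862.
t = (b₁ − β₁⁰)/SE = (-0.7119 − (-0.2862)) / 0.1605 = -2.6523.
df = n − k − 1 = 200 − 2 − 1 = 197.
One-sided p ≈ 0.0043, which is < 0.01, so reject H₀.
There is evidence that the true slope on page load time is below -0.2862 % per unit, holding the other predictors fixed.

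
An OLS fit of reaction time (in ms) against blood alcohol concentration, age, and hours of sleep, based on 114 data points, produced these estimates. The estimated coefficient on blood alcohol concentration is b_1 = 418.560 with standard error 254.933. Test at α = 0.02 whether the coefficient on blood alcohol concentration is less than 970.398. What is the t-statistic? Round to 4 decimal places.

H₀: β₁ = 970.398 vs H₁: β₁ < 970.398.
t = (b_1 − β₁⁰)/SE = (418.560 − 970.398) / 254.933 = -2.1646.
df = n − k − 1 = 114 − 3 − 1 = 110.
One-sided p ≈ 0.0163, which is < 0.02, so reject H₀.
There is evidence that the true slope on blood alcohol concentration is below 970.398 ms per unit, holding the other predictors fixed.

t = -2.1646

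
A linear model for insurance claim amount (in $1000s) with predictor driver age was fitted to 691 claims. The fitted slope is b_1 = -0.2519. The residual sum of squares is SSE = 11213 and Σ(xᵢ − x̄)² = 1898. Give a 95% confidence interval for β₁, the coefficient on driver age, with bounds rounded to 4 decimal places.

(-0.4337, -0.0701)

MSE = SSE/(n − 2) = 11213/689 = 16.2743.
SE(b_1) = √(MSE/Sₓₓ) = √(16.2743/1898) = 0.0925983.
df = n − 2 = 689.
t* = t_{0.025, 689} = 1.963413.
Margin = t* × SE = 1.963413 × 0.0925983 = 0.181809.
CI: -0.2519 ± 0.181809 → (-0.4337, -0.0701).
With 95% confidence, each one-unit increase in driver age is associated with a change of between -0.4337 and -0.0701 $1000s in insurance claim amount.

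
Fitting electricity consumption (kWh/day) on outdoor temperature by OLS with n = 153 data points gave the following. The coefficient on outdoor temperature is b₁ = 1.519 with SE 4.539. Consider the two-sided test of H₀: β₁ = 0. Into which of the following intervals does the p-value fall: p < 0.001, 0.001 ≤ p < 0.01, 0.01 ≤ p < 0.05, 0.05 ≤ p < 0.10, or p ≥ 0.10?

t = 1.519 / 4.539 = 0.335.
df = n − 2 = 153 − 2 = 151.
Two-sided p = 2·P(T_{151} > |t|) ≈ 0.7383.
So p ≥ 0.10.

p ≥ 0.10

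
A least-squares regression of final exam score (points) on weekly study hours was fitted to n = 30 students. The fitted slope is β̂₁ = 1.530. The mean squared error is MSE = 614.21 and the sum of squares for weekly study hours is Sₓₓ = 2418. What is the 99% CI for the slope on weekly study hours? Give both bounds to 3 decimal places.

(0.137, 2.923)

SE(β̂₁) = √(MSE/Sₓₓ) = √(614.21/2418) = 0.504.
df = n − 2 = 28.
t* = t_{0.005, 28} = 2.763262.
Margin = t* × SE = 2.763262 × 0.504 = 1.39268.
CI: 1.530 ± 1.39268 → (0.137, 2.923).
With 99% confidence, each one-unit increase in weekly study hours is associated with a change of between 0.137 and 2.923 points in final exam score.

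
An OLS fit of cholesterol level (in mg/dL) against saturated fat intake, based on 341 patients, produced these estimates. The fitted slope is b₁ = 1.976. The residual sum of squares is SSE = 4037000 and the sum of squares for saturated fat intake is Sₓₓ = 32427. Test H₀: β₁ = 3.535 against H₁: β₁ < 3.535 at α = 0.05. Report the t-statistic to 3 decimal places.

MSE = SSE/(n − 2) = 4037000/339 = 11908.6.
SE(b₁) = √(MSE/Sₓₓ) = √(11908.6/32427) = 0.606005.
t = (1.976 − 3.535) / 0.606005 = -2.573.
df = n − 2 = 339.
One-sided p ≈ 0.0053, which is < 0.05, so reject H₀.
There is evidence that the true slope on saturated fat intake is below 3.535 mg/dL per unit.

t = -2.573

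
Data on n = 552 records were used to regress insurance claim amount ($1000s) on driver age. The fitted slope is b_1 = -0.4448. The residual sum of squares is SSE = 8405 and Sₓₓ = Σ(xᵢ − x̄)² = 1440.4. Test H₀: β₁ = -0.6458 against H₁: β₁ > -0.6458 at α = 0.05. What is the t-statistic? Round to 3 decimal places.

t = 1.951

MSE = SSE/(n − 2) = 8405/550 = 15.2818.
SE(b_1) = √(MSE/Sₓₓ) = √(15.2818/1440.4) = 0.103002.
t = (-0.4448 − (-0.6458)) / 0.103002 = 1.951.
df = n − 2 = 550.
One-sided p ≈ 0.0258, which is < 0.05, so reject H₀.
There is evidence that the true slope on driver age exceeds -0.6458 $1000s per unit.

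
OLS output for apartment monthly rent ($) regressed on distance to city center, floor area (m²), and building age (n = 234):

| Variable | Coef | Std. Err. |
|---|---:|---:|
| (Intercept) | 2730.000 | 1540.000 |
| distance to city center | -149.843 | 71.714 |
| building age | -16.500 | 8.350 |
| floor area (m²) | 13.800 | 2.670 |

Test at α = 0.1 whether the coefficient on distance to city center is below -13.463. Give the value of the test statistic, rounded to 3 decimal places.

Read off: b = -149.843, SE = 71.714 for distance to city center.
H₀: β₁ = -13.463 vs H₁: β₁ < -13.463.
t = (-149.843 − (-13.463)) / 71.714 = -1.902.
df = n − k − 1 = 234 − 3 − 1 = 230.
One-sided p ≈ 0.0292, which is < 0.1, so reject H₀.
There is evidence that the true slope on distance to city center is below -13.463 $ per unit, holding the other predictors fixed.

t = -1.902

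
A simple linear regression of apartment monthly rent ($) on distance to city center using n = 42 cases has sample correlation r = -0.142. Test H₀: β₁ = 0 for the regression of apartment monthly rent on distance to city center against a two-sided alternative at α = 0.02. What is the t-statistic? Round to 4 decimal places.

t = -0.9073

t = r·√(n − 2)/√(1 − r²) = -0.142·√40/√0.979836 = -0.9073.
df = n − 2 = 40.
Two-sided p ≈ 0.3697, which is ≥ 0.02, so fail to reject H₀.
The data do not give significant evidence of a linear association between distance to city center and apartment monthly rent.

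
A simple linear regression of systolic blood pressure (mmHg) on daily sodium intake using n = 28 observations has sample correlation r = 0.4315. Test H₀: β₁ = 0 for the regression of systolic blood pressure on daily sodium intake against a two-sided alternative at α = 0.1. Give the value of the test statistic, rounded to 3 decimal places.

t = r·√(n − 2)/√(1 − r²) = 0.4315·√26/√0.813808 = 2.439.
df = n − 2 = 26.
Two-sided p ≈ 0.0219, which is < 0.1, so reject H₀.
There is evidence of a linear association between daily sodium intake and systolic blood pressure.

t = 2.439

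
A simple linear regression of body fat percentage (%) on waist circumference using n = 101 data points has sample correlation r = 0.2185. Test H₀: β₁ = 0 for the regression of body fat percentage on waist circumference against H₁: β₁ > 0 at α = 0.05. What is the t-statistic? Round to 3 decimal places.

t = r·√(n − 2)/√(1 − r²) = 0.2185·√99/√0.952258 = 2.228.
df = n − 2 = 99.
One-sided p ≈ 0.0141, which is < 0.05, so reject H₀.
There is evidence of a linear association between waist circumference and body fat percentage.

t = 2.228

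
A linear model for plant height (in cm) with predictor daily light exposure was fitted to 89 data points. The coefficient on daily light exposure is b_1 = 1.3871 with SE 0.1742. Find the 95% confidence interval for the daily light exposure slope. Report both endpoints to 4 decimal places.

(1.0409, 1.7333)

df = n − 2 = 89 − 2 = 87.
t* = t_{0.025, 87} = 1.987608.
Margin = t* × SE = 1.987608 × 0.1742 = 0.346241.
CI: 1.3871 ± 0.346241 → (1.0409, 1.7333).
With 95% confidence, each one-unit increase in daily light exposure is associated with a change of between 1.0409 and 1.7333 cm in plant height.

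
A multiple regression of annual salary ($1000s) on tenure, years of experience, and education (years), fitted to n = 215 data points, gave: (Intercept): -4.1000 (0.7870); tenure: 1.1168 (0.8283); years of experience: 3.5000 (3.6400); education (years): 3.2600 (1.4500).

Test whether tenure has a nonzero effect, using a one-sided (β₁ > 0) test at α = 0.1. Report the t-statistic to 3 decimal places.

Read off: b = 1.1168, SE = 0.8283 for tenure.
H₀: β₁ = 0 vs H₁: β₁ > 0.
t = 1.1168 / 0.8283 = 1.348.
df = n − k − 1 = 215 − 3 − 1 = 211.
One-sided p ≈ 0.0895, which is < 0.1, so reject H₀.
There is evidence that the true slope on tenure is positive, holding the other predictors fixed.

t = 1.348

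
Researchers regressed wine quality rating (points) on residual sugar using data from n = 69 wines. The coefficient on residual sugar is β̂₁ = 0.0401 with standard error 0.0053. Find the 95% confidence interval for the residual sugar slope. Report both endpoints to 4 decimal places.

(0.0295, 0.0507)

df = n − 2 = 69 − 2 = 67.
t* = t_{0.025, 67} = 1.996008.
Margin = t* × SE = 1.996008 × 0.0053 = 0.010579.
CI: 0.0401 ± 0.010579 → (0.0295, 0.0507).
With 95% confidence, each one-unit increase in residual sugar is associated with a change of between 0.0295 and 0.0507 points in wine quality rating.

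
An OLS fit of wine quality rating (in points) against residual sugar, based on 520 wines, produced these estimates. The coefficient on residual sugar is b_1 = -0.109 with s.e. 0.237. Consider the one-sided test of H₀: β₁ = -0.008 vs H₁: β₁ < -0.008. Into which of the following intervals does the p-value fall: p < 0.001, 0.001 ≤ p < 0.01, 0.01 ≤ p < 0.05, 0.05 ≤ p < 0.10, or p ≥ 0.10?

p ≥ 0.10

t = (-0.109 − (-0.008)) / 0.237 = -0.426.
df = n − 2 = 520 − 2 = 518.
One-sided p = P(T_{518} < t) ≈ 0.3351.
So p ≥ 0.10.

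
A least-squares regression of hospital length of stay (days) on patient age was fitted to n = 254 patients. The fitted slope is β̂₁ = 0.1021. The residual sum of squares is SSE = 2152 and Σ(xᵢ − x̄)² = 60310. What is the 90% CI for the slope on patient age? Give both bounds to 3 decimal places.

MSE = SSE/(n − 2) = 2152/252 = 8.53968.
SE(β̂₁) = √(MSE/Sₓₓ) = √(8.53968/60310) = 0.0118994.
df = n − 2 = 252.
t* = t_{0.05, 252} = 1.650923.
Margin = t* × SE = 1.650923 × 0.0118994 = 0.01965.
CI: 0.1021 ± 0.01965 → (0.082, 0.122).
With 90% confidence, each one-unit increase in patient age is associated with a change of between 0.082 and 0.122 days in hospital length of stay.

(0.082, 0.122)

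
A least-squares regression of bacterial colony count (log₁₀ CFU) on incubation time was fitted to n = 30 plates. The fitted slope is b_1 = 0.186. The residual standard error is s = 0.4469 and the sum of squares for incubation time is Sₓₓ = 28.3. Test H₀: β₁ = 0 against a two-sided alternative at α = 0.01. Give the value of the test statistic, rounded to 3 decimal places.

SE(b_1) = s/√Sₓₓ = 0.4469/√28.3 = 0.0840073.
t = 0.186 / 0.0840073 = 2.214.
df = n − 2 = 28.
Two-sided p ≈ 0.0351, which is ≥ 0.01, so fail to reject H₀.
The data do not give significant evidence of an association between incubation time and bacterial colony count.

t = 2.214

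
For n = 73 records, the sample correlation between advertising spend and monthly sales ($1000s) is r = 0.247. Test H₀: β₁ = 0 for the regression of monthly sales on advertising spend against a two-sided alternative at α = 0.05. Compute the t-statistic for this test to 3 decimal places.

t = r·√(n − 2)/√(1 − r²) = 0.247·√71/√0.938991 = 2.148.
df = n − 2 = 71.
Two-sided p ≈ 0.0351, which is < 0.05, so reject H₀.
There is evidence of a linear association between advertising spend and monthly sales.

t = 2.148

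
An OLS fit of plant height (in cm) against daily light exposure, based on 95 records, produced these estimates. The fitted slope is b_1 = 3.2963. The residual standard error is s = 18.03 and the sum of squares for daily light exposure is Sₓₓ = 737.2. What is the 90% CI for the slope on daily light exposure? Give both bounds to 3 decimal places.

(2.193, 4.400)

SE(b_1) = s/√Sₓₓ = 18.03/√737.2 = 0.664053.
df = n − 2 = 93.
t* = t_{0.05, 93} = 1.661404.
Margin = t* × SE = 1.661404 × 0.664053 = 1.10326.
CI: 3.2963 ± 1.10326 → (2.193, 4.400).
With 90% confidence, each one-unit increase in daily light exposure is associated with a change of between 2.193 and 4.400 cm in plant height.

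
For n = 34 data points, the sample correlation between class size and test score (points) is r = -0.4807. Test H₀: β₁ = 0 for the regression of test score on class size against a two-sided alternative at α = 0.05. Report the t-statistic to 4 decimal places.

t = r·√(n − 2)/√(1 − r²) = -0.4807·√32/√0.768928 = -3.1010.
df = n − 2 = 32.
Two-sided p ≈ 0.0040, which is < 0.05, so reject H₀.
There is evidence of a linear association between class size and test score.

t = -3.1010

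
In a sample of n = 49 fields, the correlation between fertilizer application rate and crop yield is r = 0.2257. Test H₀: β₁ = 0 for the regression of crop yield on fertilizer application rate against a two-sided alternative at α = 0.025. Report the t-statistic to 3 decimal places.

t = r·√(n − 2)/√(1 − r²) = 0.2257·√47/√0.94906 = 1.588.
df = n − 2 = 47.
Two-sided p ≈ 0.1189, which is ≥ 0.025, so fail to reject H₀.
The data do not give significant evidence of a linear association between fertilizer application rate and crop yield.

t = 1.588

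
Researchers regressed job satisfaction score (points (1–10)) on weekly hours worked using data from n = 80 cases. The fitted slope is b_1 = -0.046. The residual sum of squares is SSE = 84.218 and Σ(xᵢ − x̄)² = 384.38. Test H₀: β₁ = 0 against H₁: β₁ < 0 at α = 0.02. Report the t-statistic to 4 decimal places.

MSE = SSE/(n − 2) = 84.218/78 = 1.07972.
SE(b_1) = √(MSE/Sₓₓ) = √(1.07972/384.38) = 0.0529999.
t = -0.046 / 0.0529999 = -0.8679.
df = n − 2 = 78.
One-sided p ≈ 0.1940, which is ≥ 0.02, so fail to reject H₀.
The data do not give significant evidence that the true slope on weekly hours worked is negative.

t = -0.8679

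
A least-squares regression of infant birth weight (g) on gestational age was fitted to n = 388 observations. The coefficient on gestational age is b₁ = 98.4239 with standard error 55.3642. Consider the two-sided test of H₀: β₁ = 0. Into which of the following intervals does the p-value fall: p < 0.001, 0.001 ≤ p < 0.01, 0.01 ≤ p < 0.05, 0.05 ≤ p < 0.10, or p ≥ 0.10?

0.05 ≤ p < 0.10

t = 98.4239 / 55.3642 = 1.778.
df = n − 2 = 388 − 2 = 386.
Two-sided p = 2·P(T_{386} > |t|) ≈ 0.0762.
So 0.05 ≤ p < 0.10.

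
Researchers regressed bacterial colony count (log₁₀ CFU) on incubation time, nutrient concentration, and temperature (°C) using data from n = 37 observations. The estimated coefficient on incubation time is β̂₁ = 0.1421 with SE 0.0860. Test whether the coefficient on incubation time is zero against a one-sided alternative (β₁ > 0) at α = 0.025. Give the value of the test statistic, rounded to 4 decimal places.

H₀: β₁ = 0 vs H₁: β₁ > 0.
t = (β̂₁ − β₁⁰)/SE = 0.1421 / 0.0860 = 1.6523.
df = n − k − 1 = 37 − 3 − 1 = 33.
One-sided p ≈ 0.0540, which is ≥ 0.025, so fail to reject H₀.
The data do not give significant evidence that the true slope on incubation time is positive, holding the other predictors fixed.

t = 1.6523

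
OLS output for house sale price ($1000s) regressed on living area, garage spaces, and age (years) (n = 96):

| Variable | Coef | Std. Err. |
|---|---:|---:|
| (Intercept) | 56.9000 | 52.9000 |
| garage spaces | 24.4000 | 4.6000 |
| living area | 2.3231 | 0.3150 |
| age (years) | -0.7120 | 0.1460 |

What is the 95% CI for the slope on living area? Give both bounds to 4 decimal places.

Read off: b = 2.3231, SE = 0.3150 for living area.
df = n − k − 1 = 96 − 3 − 1 = 92.
t* = t_{0.025, 92} = 1.986086.
Margin = t* × SE = 1.986086 × 0.3150 = 0.625617.
CI: 2.3231 ± 0.625617 → (1.6975, 2.9487).

(1.6975, 2.9487)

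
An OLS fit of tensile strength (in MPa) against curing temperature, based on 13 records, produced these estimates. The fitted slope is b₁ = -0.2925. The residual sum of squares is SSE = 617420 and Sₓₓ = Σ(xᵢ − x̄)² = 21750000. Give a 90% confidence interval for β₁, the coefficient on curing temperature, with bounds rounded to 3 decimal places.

MSE = SSE/(n − 2) = 617420/11 = 56129.1.
SE(b₁) = √(MSE/Sₓₓ) = √(56129.1/21750000) = 0.0508001.
df = n − 2 = 11.
t* = t_{0.05, 11} = 1.795885.
Margin = t* × SE = 1.795885 × 0.0508001 = 0.09123.
CI: -0.2925 ± 0.09123 → (-0.384, -0.201).
With 90% confidence, each one-unit increase in curing temperature is associated with a change of between -0.384 and -0.201 MPa in tensile strength.

(-0.384, -0.201)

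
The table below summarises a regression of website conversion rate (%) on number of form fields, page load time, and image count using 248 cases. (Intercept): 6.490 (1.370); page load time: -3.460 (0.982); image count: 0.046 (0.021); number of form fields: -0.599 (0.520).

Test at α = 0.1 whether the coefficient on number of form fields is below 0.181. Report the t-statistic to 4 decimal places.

t = -1.5000

Read off: b = -0.599, SE = 0.520 for number of form fields.
H₀: β₁ = 0.181 vs H₁: β₁ < 0.181.
t = (-0.599 − 0.181) / 0.520 = -1.5000.
df = n − k − 1 = 248 − 3 − 1 = 244.
One-sided p ≈ 0.0675, which is < 0.1, so reject H₀.
There is evidence that the true slope on number of form fields is below 0.181 % per unit, holding the other predictors fixed.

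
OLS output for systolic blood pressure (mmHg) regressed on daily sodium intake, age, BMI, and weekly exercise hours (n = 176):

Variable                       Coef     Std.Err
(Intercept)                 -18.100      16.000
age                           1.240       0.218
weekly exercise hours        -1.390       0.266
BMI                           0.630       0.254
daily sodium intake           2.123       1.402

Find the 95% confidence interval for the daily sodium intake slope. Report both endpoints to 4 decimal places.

(-0.6445, 4.8905)

Read off: b = 2.123, SE = 1.402 for daily sodium intake.
df = n − k − 1 = 176 − 4 − 1 = 171.
t* = t_{0.025, 171} = 1.973934.
Margin = t* × SE = 1.973934 × 1.402 = 2.767455.
CI: 2.123 ± 2.767455 → (-0.6445, 4.8905).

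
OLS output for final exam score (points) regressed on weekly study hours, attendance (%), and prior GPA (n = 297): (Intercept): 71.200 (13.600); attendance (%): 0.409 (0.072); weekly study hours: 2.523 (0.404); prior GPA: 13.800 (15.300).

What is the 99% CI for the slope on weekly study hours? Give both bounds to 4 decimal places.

Read off: b = 2.523, SE = 0.404 for weekly study hours.
df = n − k − 1 = 297 − 3 − 1 = 293.
t* = t_{0.005, 293} = 2.592713.
Margin = t* × SE = 2.592713 × 0.404 = 1.047456.
CI: 2.523 ± 1.047456 → (1.4755, 3.5705).

(1.4755, 3.5705)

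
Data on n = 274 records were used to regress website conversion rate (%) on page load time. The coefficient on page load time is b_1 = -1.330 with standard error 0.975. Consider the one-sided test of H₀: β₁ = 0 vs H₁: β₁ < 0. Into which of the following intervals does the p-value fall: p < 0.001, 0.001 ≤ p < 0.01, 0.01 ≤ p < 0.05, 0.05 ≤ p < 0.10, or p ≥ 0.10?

t = -1.330 / 0.975 = -1.364.
df = n − 2 = 274 − 2 = 272.
One-sided p = P(T_{272} < t) ≈ 0.0868.
So 0.05 ≤ p < 0.10.

0.05 ≤ p < 0.10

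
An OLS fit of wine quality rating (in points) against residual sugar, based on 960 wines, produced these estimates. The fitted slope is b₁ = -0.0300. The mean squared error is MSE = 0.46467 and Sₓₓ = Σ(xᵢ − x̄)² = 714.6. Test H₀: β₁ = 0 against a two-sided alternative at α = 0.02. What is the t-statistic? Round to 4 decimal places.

SE(b₁) = √(MSE/Sₓₓ) = √(0.46467/714.6) = 0.0255.
t = -0.0300 / 0.0255 = -1.1765.
df = n − 2 = 958.
Two-sided p ≈ 0.2397, which is ≥ 0.02, so fail to reject H₀.
The data do not give significant evidence of an association between residual sugar and wine quality rating.

t = -1.1765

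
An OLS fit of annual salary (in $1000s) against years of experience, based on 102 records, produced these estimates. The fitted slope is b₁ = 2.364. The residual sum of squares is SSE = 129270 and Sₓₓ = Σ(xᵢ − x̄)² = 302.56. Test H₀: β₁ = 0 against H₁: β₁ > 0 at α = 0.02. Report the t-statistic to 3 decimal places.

t = 1.144

MSE = SSE/(n − 2) = 129270/100 = 1292.7.
SE(b₁) = √(MSE/Sₓₓ) = √(1292.7/302.56) = 2.06701.
t = 2.364 / 2.06701 = 1.144.
df = n − 2 = 100.
One-sided p ≈ 0.1277, which is ≥ 0.02, so fail to reject H₀.
The data do not give significant evidence that the true slope on years of experience is positive.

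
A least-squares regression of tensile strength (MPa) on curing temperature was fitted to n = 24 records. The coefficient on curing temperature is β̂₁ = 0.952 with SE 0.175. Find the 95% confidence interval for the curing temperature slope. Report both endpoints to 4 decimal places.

(0.5891, 1.3149)

df = n − 2 = 24 − 2 = 22.
t* = t_{0.025, 22} = 2.073873.
Margin = t* × SE = 2.073873 × 0.175 = 0.362928.
CI: 0.952 ± 0.362928 → (0.5891, 1.3149).
With 95% confidence, each one-unit increase in curing temperature is associated with a change of between 0.5891 and 1.3149 MPa in tensile strength.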